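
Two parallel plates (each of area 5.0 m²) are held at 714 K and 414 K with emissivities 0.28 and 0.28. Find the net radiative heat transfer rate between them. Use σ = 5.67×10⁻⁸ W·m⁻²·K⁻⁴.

For two large parallel gray plates, q = σ(T₁⁴ − T₂⁴) / (1/ε₁ + 1/ε₂ − 1).
1/ε₁ + 1/ε₂ − 1 = 1/0.28 + 1/0.28 − 1 = 6.143.
T₁⁴ − T₂⁴ = 2.60×10^11 − 2.94×10^10 = 2.31×10^11 K⁴.
q = 5.67×10⁻⁸ × 2.31×10^11 / 6.143 = 2130 W/m².
Q = q·A = 2130 × 5.0 = 10600 W.

Q ≈ 10600 W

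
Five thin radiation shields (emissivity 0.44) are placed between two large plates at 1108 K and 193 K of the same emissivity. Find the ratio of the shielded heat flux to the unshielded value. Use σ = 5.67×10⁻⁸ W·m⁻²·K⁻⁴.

ratio ≈ 0.167

With N identical shields there are N+1 = 6 gaps in series, each with the same radiative resistance, so the flux falls to 1/(N+1) of its unshielded value.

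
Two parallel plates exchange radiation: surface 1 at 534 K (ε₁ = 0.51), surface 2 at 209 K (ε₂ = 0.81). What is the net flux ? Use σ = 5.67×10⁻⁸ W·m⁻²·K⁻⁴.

q ≈ 2050 W/m²

For two large parallel gray plates, q = σ(T₁⁴ − T₂⁴) / (1/ε₁ + 1/ε₂ − 1).
1/ε₁ + 1/ε₂ − 1 = 1/0.51 + 1/0.81 − 1 = 2.195.
T₁⁴ − T₂⁴ = 8.13×10^10 − 1.91×10^9 = 7.94×10^10 K⁴.
q = 5.67×10⁻⁸ × 7.94×10^10 / 2.195 = 2050 W/m².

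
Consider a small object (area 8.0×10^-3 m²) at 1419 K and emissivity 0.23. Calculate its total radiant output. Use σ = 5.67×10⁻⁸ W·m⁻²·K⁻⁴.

P = εσAT⁴ = 0.23 × 5.67×10⁻⁸ × 8.00×10^-3 × (1419)⁴ = 0.23 × 5.67×10⁻⁸ × 8.00×10^-3 × 4.05×10^12.
P = 423 W.

P ≈ 423 W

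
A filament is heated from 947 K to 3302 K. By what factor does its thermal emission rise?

P ∝ T⁴, so the ratio is (3302/947)⁴ = (3.487)⁴ = 148.

ratio ≈ 148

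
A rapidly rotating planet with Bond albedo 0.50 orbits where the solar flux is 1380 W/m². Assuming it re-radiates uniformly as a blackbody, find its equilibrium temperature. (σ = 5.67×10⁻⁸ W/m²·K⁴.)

T ≈ 235 K

Power absorbed = (1−a)S·πR²; power emitted = 4πR²σT⁴. Equating and cancelling πR²:
T = ((1−a)S / 4σ)^(1/4) = (690 / (4 × 5.67×10⁻⁸))^(1/4) = (3.04×10^9)^(1/4).
T = 235 K.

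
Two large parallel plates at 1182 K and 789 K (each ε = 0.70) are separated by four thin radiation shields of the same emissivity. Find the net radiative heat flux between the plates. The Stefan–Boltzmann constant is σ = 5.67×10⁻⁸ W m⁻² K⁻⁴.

Each of the 5 gaps contributes resistance (2/ε − 1) = 2/0.70 − 1 = 1.857; total = 9.286.
q = σ(T₁⁴ − T₂⁴) / 9.286 = 5.67×10⁻⁸ × 1.56×10^12 / 9.286 = 9550 W/m².

q ≈ 9550 W/m²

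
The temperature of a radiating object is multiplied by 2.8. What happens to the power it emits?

P ∝ T⁴, so the power scales as (2.8)⁴ = 61.5.

factor ≈ 61.5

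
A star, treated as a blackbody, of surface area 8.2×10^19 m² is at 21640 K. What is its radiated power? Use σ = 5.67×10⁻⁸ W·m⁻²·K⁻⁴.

P = σAT⁴ = 5.67×10⁻⁸ × 8.20×10^19 × (21640)⁴ = 5.67×10⁻⁸ × 8.20×10^19 × 2.19×10^17.
P = 1.02×10^30 W.

P ≈ 1.02×10^30 W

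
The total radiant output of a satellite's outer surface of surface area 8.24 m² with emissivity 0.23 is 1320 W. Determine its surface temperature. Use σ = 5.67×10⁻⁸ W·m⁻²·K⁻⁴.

T ≈ 333 K

From P = εσAT⁴, T = (P / εσA)^(1/4) = (1320 / (0.23 × 5.67×10⁻⁸ × 8.24))^(1/4).
T = (1.23×10^10)^(1/4) = 333 K.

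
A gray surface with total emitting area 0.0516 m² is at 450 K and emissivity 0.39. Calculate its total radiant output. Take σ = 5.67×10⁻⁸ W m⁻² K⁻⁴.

P ≈ 46.8 W

P = εσAT⁴ = 0.39 × 5.67×10⁻⁸ × 0.0516 × (450)⁴ = 0.39 × 5.67×10⁻⁸ × 0.0516 × 4.10×10^10.
P = 46.8 W.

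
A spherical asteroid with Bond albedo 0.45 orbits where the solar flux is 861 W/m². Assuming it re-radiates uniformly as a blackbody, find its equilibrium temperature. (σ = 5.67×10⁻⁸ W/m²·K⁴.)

T ≈ 214 K

Power absorbed = (1−a)S·πR²; power emitted = 4πR²σT⁴. Equating and cancelling πR²:
T = ((1−a)S / 4σ)^(1/4) = (474 / (4 × 5.67×10⁻⁸))^(1/4) = (2.09×10^9)^(1/4).
T = 214 K.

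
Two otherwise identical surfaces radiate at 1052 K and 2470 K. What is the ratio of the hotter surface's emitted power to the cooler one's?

P ∝ T⁴, so the ratio is (2470/1052)⁴ = (2.348)⁴ = 30.4.

ratio ≈ 30.4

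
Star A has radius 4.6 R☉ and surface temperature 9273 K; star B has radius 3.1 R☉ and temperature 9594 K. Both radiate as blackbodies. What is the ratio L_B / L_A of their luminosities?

L_B/L_A ≈ 0.520

L = 4πR²σT⁴ ∝ R²T⁴, so L_B/L_A = (3.1/4.6)² × (9594/9273)⁴ = 0.454 × 1.15 = 0.520.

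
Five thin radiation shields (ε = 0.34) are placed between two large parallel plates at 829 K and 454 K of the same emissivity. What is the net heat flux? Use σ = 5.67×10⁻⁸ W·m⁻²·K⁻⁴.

Each of the 6 gaps contributes resistance (2/ε − 1) = 2/0.34 − 1 = 4.882; total = 29.29.
q = σ(T₁⁴ − T₂⁴) / 29.29 = 5.67×10⁻⁸ × 4.30×10^11 / 29.29 = 832 W/m².

q ≈ 832 W/m²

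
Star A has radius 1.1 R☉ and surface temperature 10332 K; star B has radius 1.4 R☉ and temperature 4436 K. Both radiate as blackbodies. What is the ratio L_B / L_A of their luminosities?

L = 4πR²σT⁴ ∝ R²T⁴, so L_B/L_A = (1.4/1.1)² × (4436/10332)⁴ = 1.62 × 0.0340 = 0.0550.

L_B/L_A ≈ 0.0550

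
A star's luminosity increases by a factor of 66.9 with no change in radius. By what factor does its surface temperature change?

factor ≈ 2.86

P ∝ T⁴ ⇒ T ∝ P^(1/4), so T scales by (66.9)^(1/4) = 2.86.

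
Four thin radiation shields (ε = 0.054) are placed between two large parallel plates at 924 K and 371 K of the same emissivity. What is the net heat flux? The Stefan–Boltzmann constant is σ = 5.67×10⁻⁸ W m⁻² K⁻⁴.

Each of the 5 gaps contributes resistance (2/ε − 1) = 2/0.054 − 1 = 36.04; total = 180.2.
q = σ(T₁⁴ − T₂⁴) / 180.2 = 5.67×10⁻⁸ × 7.10×10^11 / 180.2 = 223 W/m².

q ≈ 223 W/m²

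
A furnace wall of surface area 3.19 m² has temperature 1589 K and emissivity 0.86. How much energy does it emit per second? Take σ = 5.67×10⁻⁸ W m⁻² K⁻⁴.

P = εσAT⁴ = 0.86 × 5.67×10⁻⁸ × 3.19 × (1589)⁴ = 0.86 × 5.67×10⁻⁸ × 3.19 × 6.38×10^12.
P = 9.92×10^5 W.

P ≈ 9.92×10^5 W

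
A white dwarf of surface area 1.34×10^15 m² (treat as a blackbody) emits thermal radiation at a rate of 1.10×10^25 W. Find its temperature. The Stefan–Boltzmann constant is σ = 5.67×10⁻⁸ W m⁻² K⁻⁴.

From P = σAT⁴, T = (P / σA)^(1/4) = (1.10×10^25 / (5.67×10⁻⁸ × 1.34×10^15))^(1/4).
T = (1.45×10^17)^(1/4) = 19500 K.

T ≈ 19500 K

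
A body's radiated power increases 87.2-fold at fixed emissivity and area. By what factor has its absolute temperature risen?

factor ≈ 3.06

P ∝ T⁴ ⇒ T ∝ P^(1/4), so T scales by (87.2)^(1/4) = 3.06.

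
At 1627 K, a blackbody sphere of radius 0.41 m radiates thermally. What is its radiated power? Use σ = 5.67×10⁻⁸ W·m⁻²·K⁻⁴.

P ≈ 8.39×10^5 W

A = 4πr² = 4π × (0.41)² = 2.11 m².
P = σAT⁴ = 5.67×10⁻⁸ × 2.11 × (1627)⁴ = 5.67×10⁻⁸ × 2.11 × 7.01×10^12.
P = 8.39×10^5 W.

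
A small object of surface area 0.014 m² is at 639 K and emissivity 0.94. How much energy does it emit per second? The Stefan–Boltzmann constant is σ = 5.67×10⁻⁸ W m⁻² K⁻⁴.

P = εσAT⁴ = 0.94 × 5.67×10⁻⁸ × 0.0140 × (639)⁴ = 0.94 × 5.67×10⁻⁸ × 0.0140 × 1.67×10^11.
P = 124 W.

P ≈ 124 W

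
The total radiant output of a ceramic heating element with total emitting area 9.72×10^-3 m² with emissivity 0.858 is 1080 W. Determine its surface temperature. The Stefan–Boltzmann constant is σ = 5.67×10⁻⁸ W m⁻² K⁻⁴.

From P = εσAT⁴, T = (P / εσA)^(1/4) = (1080 / (0.858 × 5.67×10⁻⁸ × 9.72×10^-3))^(1/4).
T = (2.28×10^12)^(1/4) = 1230 K.

T ≈ 1230 K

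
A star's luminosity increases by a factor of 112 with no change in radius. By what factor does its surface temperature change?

factor ≈ 3.25

P ∝ T⁴ ⇒ T ∝ P^(1/4), so T scales by (112)^(1/4) = 3.25.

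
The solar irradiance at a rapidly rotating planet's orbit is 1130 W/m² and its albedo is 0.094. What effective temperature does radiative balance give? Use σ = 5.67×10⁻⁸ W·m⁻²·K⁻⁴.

T ≈ 259 K

Power absorbed = (1−a)S·πR²; power emitted = 4πR²σT⁴. Equating and cancelling πR²:
T = ((1−a)S / 4σ)^(1/4) = (1020 / (4 × 5.67×10⁻⁸))^(1/4) = (4.51×10^9)^(1/4).
T = 259 K.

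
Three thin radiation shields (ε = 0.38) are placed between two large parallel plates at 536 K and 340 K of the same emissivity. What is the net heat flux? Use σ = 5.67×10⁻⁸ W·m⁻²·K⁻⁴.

q ≈ 230 W/m²

Each of the 4 gaps contributes resistance (2/ε − 1) = 2/0.38 − 1 = 4.263; total = 17.05.
q = σ(T₁⁴ − T₂⁴) / 17.05 = 5.67×10⁻⁸ × 6.92×10^10 / 17.05 = 230 W/m².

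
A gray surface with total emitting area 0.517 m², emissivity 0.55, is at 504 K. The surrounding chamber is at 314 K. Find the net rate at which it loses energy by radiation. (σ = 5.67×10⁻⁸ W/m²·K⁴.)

Q ≈ 884 W

Q = εσA(T⁴ − T_s⁴). T⁴ − T_s⁴ = (504)⁴ − (314)⁴ = 6.45×10^10 − 9.72×10^9 = 5.48×10^10 K⁴.
Q = 0.55 × 5.67×10⁻⁸ × 0.517 × 5.48×10^10 = 884 W.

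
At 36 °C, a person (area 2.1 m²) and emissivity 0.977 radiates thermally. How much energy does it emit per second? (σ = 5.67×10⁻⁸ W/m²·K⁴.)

36 °C = 309 K.
P = εσAT⁴ = 0.977 × 5.67×10⁻⁸ × 2.10 × (309)⁴ = 0.977 × 5.67×10⁻⁸ × 2.10 × 9.12×10^9.
P = 1060 W.

P ≈ 1060 W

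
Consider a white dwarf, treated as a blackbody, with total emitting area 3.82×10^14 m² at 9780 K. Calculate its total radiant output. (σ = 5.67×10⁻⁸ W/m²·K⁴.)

P ≈ 1.98×10^23 W

P = σAT⁴ = 5.67×10⁻⁸ × 3.82×10^14 × (9780)⁴ = 5.67×10⁻⁸ × 3.82×10^14 × 9.15×10^15.
P = 1.98×10^23 W.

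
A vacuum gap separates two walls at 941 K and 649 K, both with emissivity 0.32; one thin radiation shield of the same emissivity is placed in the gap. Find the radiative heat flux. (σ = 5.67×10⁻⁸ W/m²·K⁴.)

q ≈ 3280 W/m²

Each of the 2 gaps contributes resistance (2/ε − 1) = 2/0.32 − 1 = 5.250; total = 10.50.
q = σ(T₁⁴ − T₂⁴) / 10.50 = 5.67×10⁻⁸ × 6.07×10^11 / 10.50 = 3280 W/m².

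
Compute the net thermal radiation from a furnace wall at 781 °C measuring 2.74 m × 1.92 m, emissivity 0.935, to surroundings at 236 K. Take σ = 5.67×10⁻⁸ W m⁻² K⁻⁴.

A = 2.74 × 1.92 = 5.26 m².
Convert: 781 °C = 1054 K.
Q = εσA(T⁴ − T_s⁴). T⁴ − T_s⁴ = (1054)⁴ − (236)⁴ = 1.23×10^12 − 3.10×10^9 = 1.23×10^12 K⁴.
Q = 0.935 × 5.67×10⁻⁸ × 5.26 × 1.23×10^12 = 3.43×10^5 W.

Q ≈ 3.43×10^5 W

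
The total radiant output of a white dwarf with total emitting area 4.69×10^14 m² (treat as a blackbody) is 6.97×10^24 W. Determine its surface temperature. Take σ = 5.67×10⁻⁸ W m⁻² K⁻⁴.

T ≈ 22600 K

From P = σAT⁴, T = (P / σA)^(1/4) = (6.97×10^24 / (5.67×10⁻⁸ × 4.69×10^14))^(1/4).
T = (2.62×10^17)^(1/4) = 22600 K.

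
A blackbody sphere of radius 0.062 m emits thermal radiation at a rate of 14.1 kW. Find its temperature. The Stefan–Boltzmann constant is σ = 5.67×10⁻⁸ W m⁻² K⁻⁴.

A = 4πr² = 4π × (0.062)² = 0.0483 m².
From P = σAT⁴, T = (P / σA)^(1/4) = (14100 / (5.67×10⁻⁸ × 0.0483))^(1/4).
T = (5.15×10^12)^(1/4) = 1510 K.

T ≈ 1510 K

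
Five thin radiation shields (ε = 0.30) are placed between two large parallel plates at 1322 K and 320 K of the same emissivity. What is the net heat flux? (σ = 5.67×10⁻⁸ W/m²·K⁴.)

q ≈ 5080 W/m²

Each of the 6 gaps contributes resistance (2/ε − 1) = 2/0.30 − 1 = 5.667; total = 34.00.
q = σ(T₁⁴ − T₂⁴) / 34.00 = 5.67×10⁻⁸ × 3.04×10^12 / 34.00 = 5080 W/m².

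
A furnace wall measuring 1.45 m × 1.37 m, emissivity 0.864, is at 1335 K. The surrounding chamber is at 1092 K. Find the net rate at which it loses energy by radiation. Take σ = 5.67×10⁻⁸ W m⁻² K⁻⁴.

Q ≈ 1.71×10^5 W

A = 1.45 × 1.37 = 1.99 m².
Q = εσA(T⁴ − T_s⁴). T⁴ − T_s⁴ = (1335)⁴ − (1092)⁴ = 3.18×10^12 − 1.42×10^12 = 1.75×10^12 K⁴.
Q = 0.864 × 5.67×10⁻⁸ × 1.99 × 1.75×10^12 = 1.71×10^5 W.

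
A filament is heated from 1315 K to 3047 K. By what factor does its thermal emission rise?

P ∝ T⁴, so the ratio is (3047/1315)⁴ = (2.317)⁴ = 28.8.

ratio ≈ 28.8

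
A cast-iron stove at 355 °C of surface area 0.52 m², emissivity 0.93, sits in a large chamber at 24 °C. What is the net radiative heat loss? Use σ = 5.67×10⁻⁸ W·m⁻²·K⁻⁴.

Convert: 355 °C = 628 K; 24 °C = 297 K.
Q = εσA(T⁴ − T_s⁴). T⁴ − T_s⁴ = (628)⁴ − (297)⁴ = 1.56×10^11 − 7.78×10^9 = 1.48×10^11 K⁴.
Q = 0.93 × 5.67×10⁻⁸ × 0.520 × 1.48×10^11 = 4050 W.

Q ≈ 4050 W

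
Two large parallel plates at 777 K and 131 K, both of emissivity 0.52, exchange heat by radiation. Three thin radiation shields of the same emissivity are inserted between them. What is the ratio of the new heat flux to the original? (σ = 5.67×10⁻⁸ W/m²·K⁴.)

With N identical shields there are N+1 = 4 gaps in series, each with the same radiative resistance, so the flux falls to 1/(N+1) of its unshielded value.

ratio ≈ 0.250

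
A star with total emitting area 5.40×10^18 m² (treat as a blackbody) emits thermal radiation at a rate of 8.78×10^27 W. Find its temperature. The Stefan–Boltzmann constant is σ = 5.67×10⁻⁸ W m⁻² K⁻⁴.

From P = σAT⁴, T = (P / σA)^(1/4) = (8.78×10^27 / (5.67×10⁻⁸ × 5.40×10^18))^(1/4).
T = (2.87×10^16)^(1/4) = 13000 K.

T ≈ 13000 K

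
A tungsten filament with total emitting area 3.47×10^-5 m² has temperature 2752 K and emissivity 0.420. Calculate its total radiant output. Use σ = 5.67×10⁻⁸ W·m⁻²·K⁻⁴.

Stefan–Boltzmann: P = εσAT⁴ = 0.420 × 5.67×10⁻⁸ × 3.47×10^-5 × (2752)⁴ = 0.420 × 5.67×10⁻⁸ × 3.47×10^-5 × 5.74×10^13.
P = 47.4 W.

P ≈ 47.4 W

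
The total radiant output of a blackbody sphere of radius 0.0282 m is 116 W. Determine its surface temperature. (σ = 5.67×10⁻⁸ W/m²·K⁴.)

A = 4πr² = 4π × (0.0282)² = 9.99×10^-3 m².
From P = σAT⁴, T = (P / σA)^(1/4) = (116 / (5.67×10⁻⁸ × 9.99×10^-3))^(1/4).
T = (2.05×10^11)^(1/4) = 673 K.

T ≈ 673 K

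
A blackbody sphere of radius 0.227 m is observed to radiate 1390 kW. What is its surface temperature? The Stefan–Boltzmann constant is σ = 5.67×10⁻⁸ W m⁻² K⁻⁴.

A = 4πr² = 4π × (0.227)² = 0.648 m².
From P = σAT⁴, T = (P / σA)^(1/4) = (1.39×10^6 / (5.67×10⁻⁸ × 0.648))^(1/4).
T = (3.79×10^13)^(1/4) = 2480 K.

T ≈ 2480 K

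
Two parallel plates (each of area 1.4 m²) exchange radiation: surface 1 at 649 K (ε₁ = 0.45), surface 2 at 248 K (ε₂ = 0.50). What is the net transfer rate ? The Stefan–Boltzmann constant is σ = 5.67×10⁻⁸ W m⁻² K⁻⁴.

For two large parallel gray plates, q = σ(T₁⁴ − T₂⁴) / (1/ε₁ + 1/ε₂ − 1).
1/ε₁ + 1/ε₂ − 1 = 1/0.45 + 1/0.50 − 1 = 3.222.
T₁⁴ − T₂⁴ = 1.77×10^11 − 3.78×10^9 = 1.74×10^11 K⁴.
q = 5.67×10⁻⁸ × 1.74×10^11 / 3.222 = 3060 W/m².
Q = q·A = 3060 × 1.4 = 4280 W.

Q ≈ 4280 W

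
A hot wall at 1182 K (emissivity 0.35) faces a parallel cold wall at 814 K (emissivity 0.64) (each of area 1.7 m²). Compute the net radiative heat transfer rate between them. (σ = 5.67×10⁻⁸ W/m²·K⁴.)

For two large parallel gray plates, q = σ(T₁⁴ − T₂⁴) / (1/ε₁ + 1/ε₂ − 1).
1/ε₁ + 1/ε₂ − 1 = 1/0.35 + 1/0.64 − 1 = 3.420.
T₁⁴ − T₂⁴ = 1.95×10^12 − 4.39×10^11 = 1.51×10^12 K⁴.
q = 5.67×10⁻⁸ × 1.51×10^12 / 3.420 = 25100 W/m².
Q = q·A = 25100 × 1.7 = 42600 W.

Q ≈ 42600 W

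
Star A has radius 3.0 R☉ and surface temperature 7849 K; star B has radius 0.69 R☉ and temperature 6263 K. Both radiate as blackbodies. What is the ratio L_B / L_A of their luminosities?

L_B/L_A ≈ 0.0214

L = 4πR²σT⁴ ∝ R²T⁴, so L_B/L_A = (0.69/3.0)² × (6263/7849)⁴ = 0.0529 × 0.405 = 0.0214.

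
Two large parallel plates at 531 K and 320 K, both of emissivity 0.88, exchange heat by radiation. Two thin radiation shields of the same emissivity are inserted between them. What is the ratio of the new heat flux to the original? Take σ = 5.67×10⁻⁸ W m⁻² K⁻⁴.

With N identical shields there are N+1 = 3 gaps in series, each with the same radiative resistance, so the flux falls to 1/(N+1) of its unshielded value.

ratio ≈ 0.333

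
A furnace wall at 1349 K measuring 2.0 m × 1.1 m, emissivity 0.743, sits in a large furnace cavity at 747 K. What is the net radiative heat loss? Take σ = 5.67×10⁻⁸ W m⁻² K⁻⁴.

Q ≈ 2.78×10^5 W

A = 2.0 × 1.1 = 2.20 m².
Q = εσA(T⁴ − T_s⁴). T⁴ − T_s⁴ = (1349)⁴ − (747)⁴ = 3.31×10^12 − 3.11×10^11 = 3.00×10^12 K⁴.
Q = 0.743 × 5.67×10⁻⁸ × 2.20 × 3.00×10^12 = 2.78×10^5 W.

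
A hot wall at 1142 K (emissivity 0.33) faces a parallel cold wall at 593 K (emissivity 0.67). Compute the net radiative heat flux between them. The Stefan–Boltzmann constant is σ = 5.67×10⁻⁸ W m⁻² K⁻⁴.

q ≈ 25400 W/m²

For two large parallel gray plates, q = σ(T₁⁴ − T₂⁴) / (1/ε₁ + 1/ε₂ − 1).
1/ε₁ + 1/ε₂ − 1 = 1/0.33 + 1/0.67 − 1 = 3.523.
T₁⁴ − T₂⁴ = 1.70×10^12 − 1.24×10^11 = 1.58×10^12 K⁴.
q = 5.67×10⁻⁸ × 1.58×10^12 / 3.523 = 25400 W/m².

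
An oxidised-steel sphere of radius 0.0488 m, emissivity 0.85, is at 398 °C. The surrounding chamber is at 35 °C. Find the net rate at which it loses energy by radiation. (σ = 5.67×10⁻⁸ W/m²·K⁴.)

Q ≈ 279 W

A = 4πr² = 4π × (0.0488)² = 0.0299 m².
Convert: 398 °C = 671 K; 35 °C = 308 K.
Q = εσA(T⁴ − T_s⁴). T⁴ − T_s⁴ = (671)⁴ − (308)⁴ = 2.03×10^11 − 9.00×10^9 = 1.94×10^11 K⁴.
Q = 0.85 × 5.67×10⁻⁸ × 0.0299 × 1.94×10^11 = 279 W.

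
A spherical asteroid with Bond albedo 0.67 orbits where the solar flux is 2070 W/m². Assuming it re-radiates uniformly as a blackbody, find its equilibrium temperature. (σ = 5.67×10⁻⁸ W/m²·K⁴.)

Power absorbed = (1−a)S·πR²; power emitted = 4πR²σT⁴. Equating and cancelling πR²:
T = ((1−a)S / 4σ)^(1/4) = (683 / (4 × 5.67×10⁻⁸))^(1/4) = (3.01×10^9)^(1/4).
T = 234 K.

T ≈ 234 K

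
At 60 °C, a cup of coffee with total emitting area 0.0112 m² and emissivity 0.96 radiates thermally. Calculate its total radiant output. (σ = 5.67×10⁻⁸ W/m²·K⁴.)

60 °C = 333 K.
Stefan–Boltzmann: P = εσAT⁴ = 0.96 × 5.67×10⁻⁸ × 0.0112 × (333)⁴ = 0.96 × 5.67×10⁻⁸ × 0.0112 × 1.23×10^10.
P = 7.50 W.

P ≈ 7.50 W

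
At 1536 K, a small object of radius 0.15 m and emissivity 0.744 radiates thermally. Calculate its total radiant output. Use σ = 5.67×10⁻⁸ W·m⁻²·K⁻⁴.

A = 4πr² = 4π × (0.15)² = 0.283 m².
Stefan–Boltzmann: P = εσAT⁴ = 0.744 × 5.67×10⁻⁸ × 0.283 × (1536)⁴ = 0.744 × 5.67×10⁻⁸ × 0.283 × 5.57×10^12.
P = 66400 W.

P ≈ 66400 W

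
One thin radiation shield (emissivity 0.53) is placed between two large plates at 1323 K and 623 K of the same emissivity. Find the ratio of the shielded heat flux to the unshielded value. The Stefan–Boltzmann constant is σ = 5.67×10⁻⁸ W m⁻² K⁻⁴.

With N identical shields there are N+1 = 2 gaps in series, each with the same radiative resistance, so the flux falls to 1/(N+1) of its unshielded value.

ratio ≈ 0.500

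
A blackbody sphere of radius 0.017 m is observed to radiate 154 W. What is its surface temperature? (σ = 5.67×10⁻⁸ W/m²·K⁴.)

A = 4πr² = 4π × (0.017)² = 3.63×10^-3 m².
From P = σAT⁴, T = (P / σA)^(1/4) = (154 / (5.67×10⁻⁸ × 3.63×10^-3))^(1/4).
T = (7.48×10^11)^(1/4) = 930 K.

T ≈ 930 K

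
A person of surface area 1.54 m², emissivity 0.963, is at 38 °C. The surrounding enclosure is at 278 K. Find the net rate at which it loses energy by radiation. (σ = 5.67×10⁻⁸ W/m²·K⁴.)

Q ≈ 284 W

Convert: 38 °C = 311 K.
Q = εσA(T⁴ − T_s⁴). T⁴ − T_s⁴ = (311)⁴ − (278)⁴ = 9.35×10^9 − 5.97×10^9 = 3.38×10^9 K⁴.
Q = 0.963 × 5.67×10⁻⁸ × 1.54 × 3.38×10^9 = 284 W.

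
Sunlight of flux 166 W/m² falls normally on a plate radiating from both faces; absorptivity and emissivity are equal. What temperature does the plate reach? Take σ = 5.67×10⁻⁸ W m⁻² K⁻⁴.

Absorbed flux αS = emitted flux 2εσT⁴ per unit area; with α = ε this gives T = (S/2σ)^(1/4).
T = (166 / (2 × 5.67×10⁻⁸))^(1/4) = (1.46×10^9)^(1/4).
T = 196 K.

T ≈ 196 K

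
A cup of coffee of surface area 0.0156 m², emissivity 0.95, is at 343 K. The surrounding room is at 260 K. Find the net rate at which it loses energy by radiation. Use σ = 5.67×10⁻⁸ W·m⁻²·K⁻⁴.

Q = εσA(T⁴ − T_s⁴). T⁴ − T_s⁴ = (343)⁴ − (260)⁴ = 1.38×10^10 − 4.57×10^9 = 9.27×10^9 K⁴.
Q = 0.95 × 5.67×10⁻⁸ × 0.0156 × 9.27×10^9 = 7.79 W.

Q ≈ 7.79 W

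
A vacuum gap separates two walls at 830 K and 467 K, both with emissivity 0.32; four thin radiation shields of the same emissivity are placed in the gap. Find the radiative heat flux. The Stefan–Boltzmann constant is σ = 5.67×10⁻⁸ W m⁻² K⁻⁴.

q ≈ 922 W/m²

Each of the 5 gaps contributes resistance (2/ε − 1) = 2/0.32 − 1 = 5.250; total = 26.25.
q = σ(T₁⁴ − T₂⁴) / 26.25 = 5.67×10⁻⁸ × 4.27×10^11 / 26.25 = 922 W/m².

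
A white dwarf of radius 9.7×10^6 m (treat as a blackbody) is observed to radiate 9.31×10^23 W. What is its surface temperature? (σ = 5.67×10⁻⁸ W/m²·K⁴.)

A = 4πr² = 4π × (9.7×10^6)² = 1.18×10^15 m².
From P = σAT⁴, T = (P / σA)^(1/4) = (9.31×10^23 / (5.67×10⁻⁸ × 1.18×10^15))^(1/4).
T = (1.39×10^16)^(1/4) = 10900 K.

T ≈ 10900 K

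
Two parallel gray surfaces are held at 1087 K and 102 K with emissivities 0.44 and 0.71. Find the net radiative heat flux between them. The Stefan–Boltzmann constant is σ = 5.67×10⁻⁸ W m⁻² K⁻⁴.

q ≈ 29500 W/m²

For two large parallel gray plates, q = σ(T₁⁴ − T₂⁴) / (1/ε₁ + 1/ε₂ − 1).
1/ε₁ + 1/ε₂ − 1 = 1/0.44 + 1/0.71 − 1 = 2.681.
T₁⁴ − T₂⁴ = 1.40×10^12 − 1.08×10^8 = 1.40×10^12 K⁴.
q = 5.67×10⁻⁸ × 1.40×10^12 / 2.681 = 29500 W/m².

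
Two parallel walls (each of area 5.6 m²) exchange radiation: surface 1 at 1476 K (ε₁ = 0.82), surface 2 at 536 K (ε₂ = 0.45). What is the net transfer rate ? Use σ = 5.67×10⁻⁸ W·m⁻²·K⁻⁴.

Q ≈ 6.06×10^5 W

For two large parallel gray plates, q = σ(T₁⁴ − T₂⁴) / (1/ε₁ + 1/ε₂ − 1).
1/ε₁ + 1/ε₂ − 1 = 1/0.82 + 1/0.45 − 1 = 2.442.
T₁⁴ − T₂⁴ = 4.75×10^12 − 8.25×10^10 = 4.66×10^12 K⁴.
q = 5.67×10⁻⁸ × 4.66×10^12 / 2.442 = 1.08×10^5 W/m².
Q = q·A = 1.08×10^5 × 5.6 = 6.06×10^5 W.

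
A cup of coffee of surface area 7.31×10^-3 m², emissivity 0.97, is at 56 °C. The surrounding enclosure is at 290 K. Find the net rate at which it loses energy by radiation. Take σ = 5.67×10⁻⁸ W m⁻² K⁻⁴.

Q ≈ 1.87 W

Convert: 56 °C = 329 K.
Q = εσA(T⁴ − T_s⁴). T⁴ − T_s⁴ = (329)⁴ − (290)⁴ = 1.17×10^10 − 7.07×10^9 = 4.64×10^9 K⁴.
Q = 0.97 × 5.67×10⁻⁸ × 7.31×10^-3 × 4.64×10^9 = 1.87 W.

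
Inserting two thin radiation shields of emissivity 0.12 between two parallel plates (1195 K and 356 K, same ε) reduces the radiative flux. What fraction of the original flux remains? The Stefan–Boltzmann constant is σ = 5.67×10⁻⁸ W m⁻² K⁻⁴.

With N identical shields there are N+1 = 3 gaps in series, each with the same radiative resistance, so the flux falls to 1/(N+1) of its unshielded value.

ratio ≈ 0.333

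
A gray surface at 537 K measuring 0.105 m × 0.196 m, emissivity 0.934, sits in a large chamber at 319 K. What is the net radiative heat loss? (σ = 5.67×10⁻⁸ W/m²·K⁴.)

A = 0.105 × 0.196 = 0.0206 m².
Q = εσA(T⁴ − T_s⁴). T⁴ − T_s⁴ = (537)⁴ − (319)⁴ = 8.32×10^10 − 1.04×10^10 = 7.28×10^10 K⁴.
Q = 0.934 × 5.67×10⁻⁸ × 0.0206 × 7.28×10^10 = 79.3 W.

Q ≈ 79.3 W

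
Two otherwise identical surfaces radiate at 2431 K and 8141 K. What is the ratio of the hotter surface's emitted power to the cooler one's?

P ∝ T⁴, so the ratio is (8141/2431)⁴ = (3.349)⁴ = 126.

ratio ≈ 126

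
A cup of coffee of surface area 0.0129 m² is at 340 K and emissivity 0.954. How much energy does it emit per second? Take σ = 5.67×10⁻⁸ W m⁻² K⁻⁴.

P ≈ 9.32 W

Stefan–Boltzmann: P = εσAT⁴ = 0.954 × 5.67×10⁻⁸ × 0.0129 × (340)⁴ = 0.954 × 5.67×10⁻⁸ × 0.0129 × 1.34×10^10.
P = 9.32 W.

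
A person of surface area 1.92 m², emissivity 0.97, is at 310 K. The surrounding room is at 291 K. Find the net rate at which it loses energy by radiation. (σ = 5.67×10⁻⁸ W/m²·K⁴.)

Q ≈ 218 W

Q = εσA(T⁴ − T_s⁴). T⁴ − T_s⁴ = (310)⁴ − (291)⁴ = 9.24×10^9 − 7.17×10^9 = 2.06×10^9 K⁴.
Q = 0.97 × 5.67×10⁻⁸ × 1.92 × 2.06×10^9 = 218 W.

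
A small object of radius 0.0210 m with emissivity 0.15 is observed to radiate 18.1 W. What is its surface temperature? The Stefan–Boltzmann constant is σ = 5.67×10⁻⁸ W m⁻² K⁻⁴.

T ≈ 787 K

A = 4πr² = 4π × (0.0210)² = 5.54×10^-3 m².
From P = εσAT⁴, T = (P / εσA)^(1/4) = (18.1 / (0.15 × 5.67×10⁻⁸ × 5.54×10^-3))^(1/4).
T = (3.84×10^11)^(1/4) = 787 K.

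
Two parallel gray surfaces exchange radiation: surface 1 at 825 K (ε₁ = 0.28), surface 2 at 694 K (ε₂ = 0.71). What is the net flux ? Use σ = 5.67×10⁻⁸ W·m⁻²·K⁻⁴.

q ≈ 3290 W/m²

For two large parallel gray plates, q = σ(T₁⁴ − T₂⁴) / (1/ε₁ + 1/ε₂ − 1).
1/ε₁ + 1/ε₂ − 1 = 1/0.28 + 1/0.71 − 1 = 3.980.
T₁⁴ − T₂⁴ = 4.63×10^11 − 2.32×10^11 = 2.31×10^11 K⁴.
q = 5.67×10⁻⁸ × 2.31×10^11 / 3.980 = 3290 W/m².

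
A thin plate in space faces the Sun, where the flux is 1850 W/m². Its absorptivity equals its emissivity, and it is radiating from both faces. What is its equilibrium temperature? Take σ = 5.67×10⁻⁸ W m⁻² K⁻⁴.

Absorbed flux αS = emitted flux 2εσT⁴ per unit area; with α = ε this gives T = (S/2σ)^(1/4).
T = (1850 / (2 × 5.67×10⁻⁸))^(1/4) = (1.63×10^10)^(1/4).
T = 357 K.

T ≈ 357 K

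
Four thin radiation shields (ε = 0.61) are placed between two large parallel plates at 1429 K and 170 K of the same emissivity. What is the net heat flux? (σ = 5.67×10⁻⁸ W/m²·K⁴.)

q ≈ 20700 W/m²

Each of the 5 gaps contributes resistance (2/ε − 1) = 2/0.61 − 1 = 2.279; total = 11.39.
q = σ(T₁⁴ − T₂⁴) / 11.39 = 5.67×10⁻⁸ × 4.17×10^12 / 11.39 = 20700 W/m².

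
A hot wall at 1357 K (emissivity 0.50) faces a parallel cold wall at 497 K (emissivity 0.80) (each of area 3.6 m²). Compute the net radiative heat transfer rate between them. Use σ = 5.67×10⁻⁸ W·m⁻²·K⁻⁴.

For two large parallel gray plates, q = σ(T₁⁴ − T₂⁴) / (1/ε₁ + 1/ε₂ − 1).
1/ε₁ + 1/ε₂ − 1 = 1/0.50 + 1/0.80 − 1 = 2.250.
T₁⁴ − T₂⁴ = 3.39×10^12 − 6.10×10^10 = 3.33×10^12 K⁴.
q = 5.67×10⁻⁸ × 3.33×10^12 / 2.250 = 83900 W/m².
Q = q·A = 83900 × 3.6 = 3.02×10^5 W.

Q ≈ 3.02×10^5 W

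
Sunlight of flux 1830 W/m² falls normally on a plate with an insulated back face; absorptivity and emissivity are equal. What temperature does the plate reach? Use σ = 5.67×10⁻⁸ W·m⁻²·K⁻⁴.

Absorbed flux αS = emitted flux εσT⁴ (one radiating face); with α = ε, T = (S/σ)^(1/4).
T = (1830 / 5.67×10⁻⁸)^(1/4) = (3.23×10^10)^(1/4).
T = 424 K.

T ≈ 424 K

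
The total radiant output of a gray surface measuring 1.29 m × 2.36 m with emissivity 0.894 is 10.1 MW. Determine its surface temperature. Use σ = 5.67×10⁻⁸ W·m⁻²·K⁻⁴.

A = 1.29 × 2.36 = 3.04 m².
From P = εσAT⁴, T = (P / εσA)^(1/4) = (1.01×10^7 / (0.894 × 5.67×10⁻⁸ × 3.04))^(1/4).
T = (6.54×10^13)^(1/4) = 2840 K.

T ≈ 2840 K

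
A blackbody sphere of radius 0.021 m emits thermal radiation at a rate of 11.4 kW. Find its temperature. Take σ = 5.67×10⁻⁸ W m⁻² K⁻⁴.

T ≈ 2450 K

A = 4πr² = 4π × (0.021)² = 5.54×10^-3 m².
From P = σAT⁴, T = (P / σA)^(1/4) = (11400 / (5.67×10⁻⁸ × 5.54×10^-3))^(1/4).
T = (3.63×10^13)^(1/4) = 2450 K.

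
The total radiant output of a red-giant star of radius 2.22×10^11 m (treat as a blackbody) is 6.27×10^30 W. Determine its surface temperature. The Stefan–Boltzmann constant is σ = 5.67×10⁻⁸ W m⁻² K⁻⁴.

A = 4πr² = 4π × (2.22×10^11)² = 6.19×10^23 m².
From P = σAT⁴, T = (P / σA)^(1/4) = (6.27×10^30 / (5.67×10⁻⁸ × 6.19×10^23))^(1/4).
T = (1.79×10^14)^(1/4) = 3660 K.

T ≈ 3660 K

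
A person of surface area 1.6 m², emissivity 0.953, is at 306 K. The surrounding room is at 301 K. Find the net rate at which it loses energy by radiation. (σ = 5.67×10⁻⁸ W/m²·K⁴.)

Q ≈ 48.3 W

Q = εσA(T⁴ − T_s⁴). T⁴ − T_s⁴ = (306)⁴ − (301)⁴ = 8.77×10^9 − 8.21×10^9 = 5.59×10^8 K⁴.
Q = 0.953 × 5.67×10⁻⁸ × 1.60 × 5.59×10^8 = 48.3 W.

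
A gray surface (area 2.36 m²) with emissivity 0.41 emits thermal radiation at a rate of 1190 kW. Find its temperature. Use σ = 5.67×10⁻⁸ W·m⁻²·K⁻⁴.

T ≈ 2160 K

From P = εσAT⁴, T = (P / εσA)^(1/4) = (1.19×10^6 / (0.41 × 5.67×10⁻⁸ × 2.36))^(1/4).
T = (2.17×10^13)^(1/4) = 2160 K.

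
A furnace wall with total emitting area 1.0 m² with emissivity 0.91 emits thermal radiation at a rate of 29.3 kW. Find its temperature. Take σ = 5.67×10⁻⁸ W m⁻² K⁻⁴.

T ≈ 868 K

From P = εσAT⁴, T = (P / εσA)^(1/4) = (29300 / (0.91 × 5.67×10⁻⁸ × 1.00))^(1/4).
T = (5.68×10^11)^(1/4) = 868 K.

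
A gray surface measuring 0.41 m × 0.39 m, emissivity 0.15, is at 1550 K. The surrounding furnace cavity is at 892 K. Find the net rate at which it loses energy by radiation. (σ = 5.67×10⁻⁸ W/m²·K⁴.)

A = 0.41 × 0.39 = 0.160 m².
Q = εσA(T⁴ − T_s⁴). T⁴ − T_s⁴ = (1550)⁴ − (892)⁴ = 5.77×10^12 − 6.33×10^11 = 5.14×10^12 K⁴.
Q = 0.15 × 5.67×10⁻⁸ × 0.160 × 5.14×10^12 = 6990 W.

Q ≈ 6990 W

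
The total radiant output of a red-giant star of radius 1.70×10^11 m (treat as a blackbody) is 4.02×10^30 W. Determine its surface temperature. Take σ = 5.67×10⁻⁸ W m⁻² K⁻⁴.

T ≈ 3740 K

A = 4πr² = 4π × (1.70×10^11)² = 3.63×10^23 m².
From P = σAT⁴, T = (P / σA)^(1/4) = (4.02×10^30 / (5.67×10⁻⁸ × 3.63×10^23))^(1/4).
T = (1.95×10^14)^(1/4) = 3740 K.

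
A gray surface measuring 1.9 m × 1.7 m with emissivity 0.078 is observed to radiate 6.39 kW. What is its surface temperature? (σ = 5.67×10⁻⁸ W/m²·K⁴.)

A = 1.9 × 1.7 = 3.23 m².
From P = εσAT⁴, T = (P / εσA)^(1/4) = (6390 / (0.078 × 5.67×10⁻⁸ × 3.23))^(1/4).
T = (4.47×10^11)^(1/4) = 818 K.

T ≈ 818 K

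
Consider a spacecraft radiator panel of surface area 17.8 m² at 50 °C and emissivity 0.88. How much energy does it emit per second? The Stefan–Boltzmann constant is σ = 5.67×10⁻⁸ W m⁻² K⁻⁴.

50 °C = 323 K.
P = εσAT⁴ = 0.88 × 5.67×10⁻⁸ × 17.8 × (323)⁴ = 0.88 × 5.67×10⁻⁸ × 17.8 × 1.09×10^10.
P = 9670 W.

P ≈ 9670 W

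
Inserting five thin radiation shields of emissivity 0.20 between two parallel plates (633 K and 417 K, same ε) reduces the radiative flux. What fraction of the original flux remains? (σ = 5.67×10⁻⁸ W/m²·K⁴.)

ratio ≈ 0.167

With N identical shields there are N+1 = 6 gaps in series, each with the same radiative resistance, so the flux falls to 1/(N+1) of its unshielded value.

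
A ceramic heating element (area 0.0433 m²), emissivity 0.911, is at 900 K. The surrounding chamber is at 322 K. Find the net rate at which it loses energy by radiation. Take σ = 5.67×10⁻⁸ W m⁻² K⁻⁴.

Q = εσA(T⁴ − T_s⁴). T⁴ − T_s⁴ = (900)⁴ − (322)⁴ = 6.56×10^11 − 1.08×10^10 = 6.45×10^11 K⁴.
Q = 0.911 × 5.67×10⁻⁸ × 0.0433 × 6.45×10^11 = 1440 W.

Q ≈ 1440 W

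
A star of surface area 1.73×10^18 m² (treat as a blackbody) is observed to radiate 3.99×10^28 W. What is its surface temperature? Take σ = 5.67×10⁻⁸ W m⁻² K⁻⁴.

From P = σAT⁴, T = (P / σA)^(1/4) = (3.99×10^28 / (5.67×10⁻⁸ × 1.73×10^18))^(1/4).
T = (4.07×10^17)^(1/4) = 25300 K.

T ≈ 25300 K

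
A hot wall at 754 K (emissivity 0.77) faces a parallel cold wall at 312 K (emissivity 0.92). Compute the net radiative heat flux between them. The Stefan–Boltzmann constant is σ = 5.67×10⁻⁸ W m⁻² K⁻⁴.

For two large parallel gray plates, q = σ(T₁⁴ − T₂⁴) / (1/ε₁ + 1/ε₂ − 1).
1/ε₁ + 1/ε₂ − 1 = 1/0.77 + 1/0.92 − 1 = 1.386.
T₁⁴ − T₂⁴ = 3.23×10^11 − 9.48×10^9 = 3.14×10^11 K⁴.
q = 5.67×10⁻⁸ × 3.14×10^11 / 1.386 = 12800 W/m².

q ≈ 12800 W/m²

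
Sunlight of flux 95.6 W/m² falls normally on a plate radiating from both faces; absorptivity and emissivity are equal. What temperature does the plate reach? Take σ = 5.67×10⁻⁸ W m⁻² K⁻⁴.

T ≈ 170 K

Absorbed flux αS = emitted flux 2εσT⁴ per unit area; with α = ε this gives T = (S/2σ)^(1/4).
T = (95.6 / (2 × 5.67×10⁻⁸))^(1/4) = (8.43×10^8)^(1/4).
T = 170 K.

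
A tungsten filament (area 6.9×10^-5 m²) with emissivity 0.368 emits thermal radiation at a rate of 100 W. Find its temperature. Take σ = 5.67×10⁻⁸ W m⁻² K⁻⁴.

From P = εσAT⁴, T = (P / εσA)^(1/4) = (100 / (0.368 × 5.67×10⁻⁸ × 6.90×10^-5))^(1/4).
T = (6.95×10^13)^(1/4) = 2890 K.

T ≈ 2890 K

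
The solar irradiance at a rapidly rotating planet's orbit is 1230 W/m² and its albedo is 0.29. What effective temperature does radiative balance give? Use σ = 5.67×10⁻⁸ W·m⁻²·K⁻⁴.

Power absorbed = (1−a)S·πR²; power emitted = 4πR²σT⁴. Equating and cancelling πR²:
T = ((1−a)S / 4σ)^(1/4) = (873 / (4 × 5.67×10⁻⁸))^(1/4) = (3.85×10^9)^(1/4).
T = 249 K.

T ≈ 249 K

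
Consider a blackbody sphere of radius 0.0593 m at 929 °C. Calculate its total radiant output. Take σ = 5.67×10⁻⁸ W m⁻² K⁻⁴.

A = 4πr² = 4π × (0.0593)² = 0.0442 m².
929 °C = 1202 K.
P = σAT⁴ = 5.67×10⁻⁸ × 0.0442 × (1202)⁴ = 5.67×10⁻⁸ × 0.0442 × 2.09×10^12.
P = 5230 W.

P ≈ 5230 W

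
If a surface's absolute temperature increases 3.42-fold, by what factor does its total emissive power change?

factor ≈ 137

P ∝ T⁴, so the power scales as (3.42)⁴ = 137.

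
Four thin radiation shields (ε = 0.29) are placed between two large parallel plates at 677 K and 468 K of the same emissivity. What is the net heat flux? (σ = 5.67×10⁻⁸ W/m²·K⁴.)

Each of the 5 gaps contributes resistance (2/ε − 1) = 2/0.29 − 1 = 5.897; total = 29.48.
q = σ(T₁⁴ − T₂⁴) / 29.48 = 5.67×10⁻⁸ × 1.62×10^11 / 29.48 = 312 W/m².

q ≈ 312 W/m²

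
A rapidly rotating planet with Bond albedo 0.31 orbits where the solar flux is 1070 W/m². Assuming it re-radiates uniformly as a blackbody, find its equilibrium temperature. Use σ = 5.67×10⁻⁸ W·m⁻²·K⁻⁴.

T ≈ 239 K

Power absorbed = (1−a)S·πR²; power emitted = 4πR²σT⁴. Equating and cancelling πR²:
T = ((1−a)S / 4σ)^(1/4) = (738 / (4 × 5.67×10⁻⁸))^(1/4) = (3.26×10^9)^(1/4).
T = 239 K.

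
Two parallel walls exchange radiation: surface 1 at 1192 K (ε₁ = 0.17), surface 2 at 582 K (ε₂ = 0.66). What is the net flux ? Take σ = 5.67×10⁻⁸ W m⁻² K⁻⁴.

For two large parallel gray plates, q = σ(T₁⁴ − T₂⁴) / (1/ε₁ + 1/ε₂ − 1).
1/ε₁ + 1/ε₂ − 1 = 1/0.17 + 1/0.66 − 1 = 6.398.
T₁⁴ − T₂⁴ = 2.02×10^12 − 1.15×10^11 = 1.90×10^12 K⁴.
q = 5.67×10⁻⁸ × 1.90×10^12 / 6.398 = 16900 W/m².

q ≈ 16900 W/m²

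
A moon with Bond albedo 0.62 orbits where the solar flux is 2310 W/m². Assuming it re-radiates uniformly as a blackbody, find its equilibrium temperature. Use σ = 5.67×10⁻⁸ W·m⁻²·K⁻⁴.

T ≈ 249 K

Power absorbed = (1−a)S·πR²; power emitted = 4πR²σT⁴. Equating and cancelling πR²:
T = ((1−a)S / 4σ)^(1/4) = (878 / (4 × 5.67×10⁻⁸))^(1/4) = (3.87×10^9)^(1/4).
T = 249 K.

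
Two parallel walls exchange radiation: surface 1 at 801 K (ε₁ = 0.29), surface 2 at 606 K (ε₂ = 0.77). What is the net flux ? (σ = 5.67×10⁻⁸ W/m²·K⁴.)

For two large parallel gray plates, q = σ(T₁⁴ − T₂⁴) / (1/ε₁ + 1/ε₂ − 1).
1/ε₁ + 1/ε₂ − 1 = 1/0.29 + 1/0.77 − 1 = 3.747.
T₁⁴ − T₂⁴ = 4.12×10^11 − 1.35×10^11 = 2.77×10^11 K⁴.
q = 5.67×10⁻⁸ × 2.77×10^11 / 3.747 = 4190 W/m².

q ≈ 4190 W/m²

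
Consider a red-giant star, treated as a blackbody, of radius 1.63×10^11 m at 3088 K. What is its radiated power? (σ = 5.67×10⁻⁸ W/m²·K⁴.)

P ≈ 1.72×10^30 W

A = 4πr² = 4π × (1.63×10^11)² = 3.34×10^23 m².
P = σAT⁴ = 5.67×10⁻⁸ × 3.34×10^23 × (3088)⁴ = 5.67×10⁻⁸ × 3.34×10^23 × 9.09×10^13.
P = 1.72×10^30 W.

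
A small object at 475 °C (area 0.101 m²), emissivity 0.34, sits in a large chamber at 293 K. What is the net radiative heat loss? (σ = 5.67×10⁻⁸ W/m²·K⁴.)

Q ≈ 595 W

Convert: 475 °C = 748 K.
Q = εσA(T⁴ − T_s⁴). T⁴ − T_s⁴ = (748)⁴ − (293)⁴ = 3.13×10^11 − 7.37×10^9 = 3.06×10^11 K⁴.
Q = 0.34 × 5.67×10⁻⁸ × 0.101 × 3.06×10^11 = 595 W.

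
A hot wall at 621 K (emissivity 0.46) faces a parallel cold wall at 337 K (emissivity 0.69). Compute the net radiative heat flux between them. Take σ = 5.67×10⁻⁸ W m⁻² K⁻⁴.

q ≈ 2940 W/m²

For two large parallel gray plates, q = σ(T₁⁴ − T₂⁴) / (1/ε₁ + 1/ε₂ − 1).
1/ε₁ + 1/ε₂ − 1 = 1/0.46 + 1/0.69 − 1 = 2.623.
T₁⁴ − T₂⁴ = 1.49×10^11 − 1.29×10^10 = 1.36×10^11 K⁴.
q = 5.67×10⁻⁸ × 1.36×10^11 / 2.623 = 2940 W/m².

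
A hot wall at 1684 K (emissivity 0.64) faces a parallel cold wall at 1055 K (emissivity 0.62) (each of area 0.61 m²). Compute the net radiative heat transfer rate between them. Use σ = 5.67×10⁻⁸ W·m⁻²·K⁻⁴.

For two large parallel gray plates, q = σ(T₁⁴ − T₂⁴) / (1/ε₁ + 1/ε₂ − 1).
1/ε₁ + 1/ε₂ − 1 = 1/0.64 + 1/0.62 − 1 = 2.175.
T₁⁴ − T₂⁴ = 8.04×10^12 − 1.24×10^12 = 6.80×10^12 K⁴.
q = 5.67×10⁻⁸ × 6.80×10^12 / 2.175 = 1.77×10^5 W/m².
Q = q·A = 1.77×10^5 × 0.61 = 1.08×10^5 W.

Q ≈ 1.08×10^5 W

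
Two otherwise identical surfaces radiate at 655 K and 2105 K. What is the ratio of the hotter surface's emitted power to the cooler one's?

P ∝ T⁴, so the ratio is (2105/655)⁴ = (3.214)⁴ = 107.

ratio ≈ 107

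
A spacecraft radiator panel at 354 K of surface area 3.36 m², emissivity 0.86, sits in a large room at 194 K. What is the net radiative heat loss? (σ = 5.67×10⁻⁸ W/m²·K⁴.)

Q ≈ 2340 W

Q = εσA(T⁴ − T_s⁴). T⁴ − T_s⁴ = (354)⁴ − (194)⁴ = 1.57×10^10 − 1.42×10^9 = 1.43×10^10 K⁴.
Q = 0.86 × 5.67×10⁻⁸ × 3.36 × 1.43×10^10 = 2340 W.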